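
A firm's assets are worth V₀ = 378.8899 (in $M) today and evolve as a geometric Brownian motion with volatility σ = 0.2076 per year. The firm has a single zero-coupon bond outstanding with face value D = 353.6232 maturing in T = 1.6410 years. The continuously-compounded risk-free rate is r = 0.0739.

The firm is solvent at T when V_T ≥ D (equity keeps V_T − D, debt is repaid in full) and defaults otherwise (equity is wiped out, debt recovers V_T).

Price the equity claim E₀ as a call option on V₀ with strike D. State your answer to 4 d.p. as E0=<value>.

d₁ = [ln(V₀/D) + (r + σ²/2)T] / (σ√T)
   = [ln(378.8899/353.6232) + (0.0739 + 0.5·0.2076²)·1.6410] / (0.2076·√1.6410)
   = [0.069014 + 0.156632] / 0.265939 = 0.848486
d₂ = d₁ − σ√T = 0.848486 − 0.265939 = 0.582547
N(d₁) = 0.801916,  N(d₂) = 0.719901,  e^(−rT) = 0.885795
E₀ = V₀·N(d₁) − D·e^(−rT)·N(d₂)
   = 378.8899·0.801916 − 353.6232·0.885795·0.719901 = 78.337945

E0=78.3379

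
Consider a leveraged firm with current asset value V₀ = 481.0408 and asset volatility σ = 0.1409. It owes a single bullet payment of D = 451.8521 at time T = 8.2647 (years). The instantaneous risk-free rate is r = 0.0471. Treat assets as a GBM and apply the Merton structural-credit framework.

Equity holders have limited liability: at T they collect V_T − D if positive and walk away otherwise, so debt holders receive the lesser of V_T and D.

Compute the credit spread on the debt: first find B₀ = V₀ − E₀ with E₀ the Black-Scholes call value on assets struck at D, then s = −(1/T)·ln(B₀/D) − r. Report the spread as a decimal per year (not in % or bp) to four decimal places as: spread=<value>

d₁ = [ln(V₀/D) + (r + σ²/2)T] / (σ√T)
   = [ln(481.0408/451.8521) + (0.0471 + 0.5·0.1409²)·8.2647] / (0.1409·√8.2647)
   = [0.062597 + 0.471306] / 0.405065 = 1.318069
d₂ = d₁ − σ√T = 1.318069 − 0.405065 = 0.913004
N(d₁) = 0.906260,  N(d₂) = 0.819380,  e^(−rT) = 0.677553
E₀ = V₀·N(d₁) − D·e^(−rT)·N(d₂)
   = 481.0408·0.906260 − 451.8521·0.677553·0.819380 = 185.091667
B₀ = V₀ − E₀ = 481.0408 − 185.091667 = 295.949133
spread = −(1/T)·ln(B₀/D) − r = −(1/8.2647)·ln(295.949133/451.8521) − 0.0471 = 0.00410178

spread=0.0041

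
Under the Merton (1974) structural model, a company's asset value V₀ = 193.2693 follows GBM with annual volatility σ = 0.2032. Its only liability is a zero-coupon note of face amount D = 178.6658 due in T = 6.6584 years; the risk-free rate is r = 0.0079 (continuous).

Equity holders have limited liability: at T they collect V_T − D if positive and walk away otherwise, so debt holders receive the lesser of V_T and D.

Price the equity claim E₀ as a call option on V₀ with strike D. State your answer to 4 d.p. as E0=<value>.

d₁ = [ln(V₀/D) + (r + σ²/2)T] / (σ√T)
   = [ln(193.2693/178.6658) + (0.0079 + 0.5·0.2032²)·6.6584] / (0.2032·√6.6584)
   = [0.078568 + 0.190065] / 0.524335 = 0.512330
d₂ = d₁ − σ√T = 0.512330 − 0.524335 = -0.012005
N(d₁) = 0.695790,  N(d₂) = 0.495211,  e^(−rT) = 0.948758
E₀ = V₀·N(d₁) − D·e^(−rT)·N(d₂)
   = 193.2693·0.695790 − 178.6658·0.948758·0.495211 = 50.531324

E0=50.5313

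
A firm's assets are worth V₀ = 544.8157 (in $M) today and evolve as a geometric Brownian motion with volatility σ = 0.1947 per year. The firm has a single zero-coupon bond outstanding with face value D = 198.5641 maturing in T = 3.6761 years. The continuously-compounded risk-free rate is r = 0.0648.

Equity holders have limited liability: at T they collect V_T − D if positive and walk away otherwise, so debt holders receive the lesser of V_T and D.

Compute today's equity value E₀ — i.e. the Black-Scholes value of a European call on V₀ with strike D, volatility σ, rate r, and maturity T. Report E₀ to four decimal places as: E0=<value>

d₁ = [ln(V₀/D) + (r + σ²/2)T] / (σ√T)
   = [ln(544.8157/198.5641) + (0.0648 + 0.5·0.1947²)·3.6761] / (0.1947·√3.6761)
   = [1.009336 + 0.307888] / 0.373301 = 3.528580
d₂ = d₁ − σ√T = 3.528580 − 0.373301 = 3.155279
N(d₁) = 0.999791,  N(d₂) = 0.999198,  e^(−rT) = 0.788036
E₀ = V₀·N(d₁) − D·e^(−rT)·N(d₂)
   = 544.8157·0.999791 − 198.5641·0.788036·0.999198 = 388.351645

E0=388.3516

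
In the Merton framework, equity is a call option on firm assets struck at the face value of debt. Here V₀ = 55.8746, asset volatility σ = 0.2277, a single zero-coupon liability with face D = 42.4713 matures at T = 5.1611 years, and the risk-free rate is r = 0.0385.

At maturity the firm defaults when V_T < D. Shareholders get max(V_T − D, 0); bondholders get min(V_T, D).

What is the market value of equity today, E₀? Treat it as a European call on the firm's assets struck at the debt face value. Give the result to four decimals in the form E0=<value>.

E0=23.2432

d₁ = [ln(V₀/D) + (r + σ²/2)T] / (σ√T)
   = [ln(55.8746/42.4713) + (0.0385 + 0.5·0.2277²)·5.1611] / (0.2277·√5.1611)
   = [0.274281 + 0.332497] / 0.517290 = 1.172994
d₂ = d₁ − σ√T = 1.172994 − 0.517290 = 0.655704
N(d₁) = 0.879601,  N(d₂) = 0.743993,  e^(−rT) = 0.819794
E₀ = V₀·N(d₁) − D·e^(−rT)·N(d₂)
   = 55.8746·0.879601 − 42.4713·0.819794·0.743993 = 23.243226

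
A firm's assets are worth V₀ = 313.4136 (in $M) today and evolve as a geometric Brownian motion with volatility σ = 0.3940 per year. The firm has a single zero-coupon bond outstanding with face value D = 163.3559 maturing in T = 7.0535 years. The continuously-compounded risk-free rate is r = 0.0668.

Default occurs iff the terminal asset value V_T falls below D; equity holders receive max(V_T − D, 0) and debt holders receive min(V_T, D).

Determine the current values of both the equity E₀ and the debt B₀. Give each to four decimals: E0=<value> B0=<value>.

d₁ = [ln(V₀/D) + (r + σ²/2)T] / (σ√T)
   = [ln(313.4136/163.3559) + (0.0668 + 0.5·0.3940²)·7.0535] / (0.3940·√7.0535)
   = [0.651592 + 1.018652] / 1.046402 = 1.596179
d₂ = d₁ − σ√T = 1.596179 − 1.046402 = 0.549777
N(d₁) = 0.944776,  N(d₂) = 0.708764,  e^(−rT) = 0.624269
E₀ = V₀·N(d₁) − D·e^(−rT)·N(d₂)
   = 313.4136·0.944776 − 163.3559·0.624269·0.708764 = 223.827173
B₀ = V₀ − E₀ = 313.4136 − 223.827173 = 89.586427

E0=223.8272 B0=89.5864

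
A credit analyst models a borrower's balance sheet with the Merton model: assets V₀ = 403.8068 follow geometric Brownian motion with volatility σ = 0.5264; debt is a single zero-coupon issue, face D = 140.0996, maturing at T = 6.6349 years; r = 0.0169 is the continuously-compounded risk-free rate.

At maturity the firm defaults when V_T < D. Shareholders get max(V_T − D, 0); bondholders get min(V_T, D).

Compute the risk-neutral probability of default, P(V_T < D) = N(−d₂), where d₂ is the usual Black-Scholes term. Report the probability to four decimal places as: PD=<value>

d₁ = [ln(V₀/D) + (r + σ²/2)T] / (σ√T)
   = [ln(403.8068/140.0996) + (0.0169 + 0.5·0.5264²)·6.6349] / (0.5264·√6.6349)
   = [1.058583 + 1.031385] / 1.355917 = 1.541369
d₂ = d₁ − σ√T = 1.541369 − 1.355917 = 0.185452
risk-neutral PD = N(−d₂) = N(-0.185452) = 0.426437

PD=0.4264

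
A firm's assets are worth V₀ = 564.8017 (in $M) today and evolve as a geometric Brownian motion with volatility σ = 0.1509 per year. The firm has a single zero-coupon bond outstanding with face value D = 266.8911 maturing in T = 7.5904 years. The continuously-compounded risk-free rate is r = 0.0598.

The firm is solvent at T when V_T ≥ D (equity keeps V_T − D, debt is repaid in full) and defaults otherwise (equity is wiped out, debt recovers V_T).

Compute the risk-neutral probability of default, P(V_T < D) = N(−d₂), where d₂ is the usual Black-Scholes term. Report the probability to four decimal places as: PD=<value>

d₁ = [ln(V₀/D) + (r + σ²/2)T] / (σ√T)
   = [ln(564.8017/266.8911) + (0.0598 + 0.5·0.1509²)·7.5904] / (0.1509·√7.5904)
   = [0.749634 + 0.540326] / 0.415740 = 3.102806
d₂ = d₁ − σ√T = 3.102806 − 0.415740 = 2.687066
risk-neutral PD = N(−d₂) = N(-2.687066) = 0.003604

PD=0.0036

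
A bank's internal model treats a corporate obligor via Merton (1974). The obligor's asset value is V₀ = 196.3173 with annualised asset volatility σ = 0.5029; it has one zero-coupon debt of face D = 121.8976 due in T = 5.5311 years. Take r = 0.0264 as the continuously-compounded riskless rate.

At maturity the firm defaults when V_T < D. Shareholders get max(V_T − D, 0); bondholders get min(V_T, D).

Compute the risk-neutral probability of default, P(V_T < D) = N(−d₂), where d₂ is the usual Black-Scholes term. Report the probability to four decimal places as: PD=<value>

d₁ = [ln(V₀/D) + (r + σ²/2)T] / (σ√T)
   = [ln(196.3173/121.8976) + (0.0264 + 0.5·0.5029²)·5.5311] / (0.5029·√5.5311)
   = [0.476551 + 0.845452] / 1.182735 = 1.117751
d₂ = d₁ − σ√T = 1.117751 − 1.182735 = -0.064984
risk-neutral PD = N(−d₂) = N(0.064984) = 0.525907

PD=0.5259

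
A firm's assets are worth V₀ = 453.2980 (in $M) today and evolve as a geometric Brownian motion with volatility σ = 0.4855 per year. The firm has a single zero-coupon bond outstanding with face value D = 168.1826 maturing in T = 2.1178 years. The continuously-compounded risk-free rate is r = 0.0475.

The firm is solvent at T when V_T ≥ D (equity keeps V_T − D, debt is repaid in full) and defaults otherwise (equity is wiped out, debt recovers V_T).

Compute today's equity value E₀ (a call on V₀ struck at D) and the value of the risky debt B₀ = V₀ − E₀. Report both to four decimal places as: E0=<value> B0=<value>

E0=305.8878 B0=147.4102

d₁ = [ln(V₀/D) + (r + σ²/2)T] / (σ√T)
   = [ln(453.2980/168.1826) + (0.0475 + 0.5·0.4855²)·2.1178] / (0.4855·√2.1178)
   = [0.991499 + 0.350189] / 0.706532 = 1.898978
d₂ = d₁ − σ√T = 1.898978 − 0.706532 = 1.192447
N(d₁) = 0.971216,  N(d₂) = 0.883457,  e^(−rT) = 0.904299
E₀ = V₀·N(d₁) − D·e^(−rT)·N(d₂)
   = 453.2980·0.971216 − 168.1826·0.904299·0.883457 = 305.887836
B₀ = V₀ − E₀ = 453.2980 − 305.887836 = 147.410164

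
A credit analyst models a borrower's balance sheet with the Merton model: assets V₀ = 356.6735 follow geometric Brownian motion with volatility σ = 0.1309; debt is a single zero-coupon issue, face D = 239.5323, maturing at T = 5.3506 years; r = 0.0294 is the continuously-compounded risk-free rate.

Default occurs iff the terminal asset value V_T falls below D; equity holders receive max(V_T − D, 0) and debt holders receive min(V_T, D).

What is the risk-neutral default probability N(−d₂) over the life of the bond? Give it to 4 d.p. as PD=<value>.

PD=0.0462

d₁ = [ln(V₀/D) + (r + σ²/2)T] / (σ√T)
   = [ln(356.6735/239.5323) + (0.0294 + 0.5·0.1309²)·5.3506] / (0.1309·√5.3506)
   = [0.398133 + 0.203148] / 0.302790 = 1.985805
d₂ = d₁ − σ√T = 1.985805 − 0.302790 = 1.683015
risk-neutral PD = N(−d₂) = N(-1.683015) = 0.046186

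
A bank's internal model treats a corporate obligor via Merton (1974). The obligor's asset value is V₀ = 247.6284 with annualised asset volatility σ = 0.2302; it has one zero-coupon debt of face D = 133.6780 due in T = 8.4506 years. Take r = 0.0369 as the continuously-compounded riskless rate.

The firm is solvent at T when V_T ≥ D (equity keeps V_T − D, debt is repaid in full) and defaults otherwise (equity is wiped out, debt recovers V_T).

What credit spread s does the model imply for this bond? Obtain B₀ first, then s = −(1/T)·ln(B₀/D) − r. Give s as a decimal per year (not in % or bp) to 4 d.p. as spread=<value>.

d₁ = [ln(V₀/D) + (r + σ²/2)T] / (σ√T)
   = [ln(247.6284/133.6780) + (0.0369 + 0.5·0.2302²)·8.4506] / (0.2302·√8.4506)
   = [0.616495 + 0.535734] / 0.669189 = 1.721829
d₂ = d₁ − σ√T = 1.721829 − 0.669189 = 1.052639
N(d₁) = 0.957450,  N(d₂) = 0.853747,  e^(−rT) = 0.732108
E₀ = V₀·N(d₁) − D·e^(−rT)·N(d₂)
   = 247.6284·0.957450 − 133.6780·0.732108·0.853747 = 153.538323
B₀ = V₀ − E₀ = 247.6284 − 153.538323 = 94.090077
spread = −(1/T)·ln(B₀/D) − r = −(1/8.4506)·ln(94.090077/133.6780) − 0.0369 = 0.00465697

spread=0.0047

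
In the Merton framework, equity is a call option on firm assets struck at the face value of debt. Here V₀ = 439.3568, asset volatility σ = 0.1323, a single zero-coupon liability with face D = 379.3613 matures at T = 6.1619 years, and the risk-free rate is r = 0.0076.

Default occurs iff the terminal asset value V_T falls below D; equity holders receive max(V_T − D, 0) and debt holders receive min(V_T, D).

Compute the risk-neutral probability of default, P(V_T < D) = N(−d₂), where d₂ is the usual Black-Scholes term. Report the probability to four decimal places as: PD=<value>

PD=0.3352

d₁ = [ln(V₀/D) + (r + σ²/2)T] / (σ√T)
   = [ln(439.3568/379.3613) + (0.0076 + 0.5·0.1323²)·6.1619] / (0.1323·√6.1619)
   = [0.146823 + 0.100757] / 0.328411 = 0.753873
d₂ = d₁ − σ√T = 0.753873 − 0.328411 = 0.425463
risk-neutral PD = N(−d₂) = N(-0.425463) = 0.335250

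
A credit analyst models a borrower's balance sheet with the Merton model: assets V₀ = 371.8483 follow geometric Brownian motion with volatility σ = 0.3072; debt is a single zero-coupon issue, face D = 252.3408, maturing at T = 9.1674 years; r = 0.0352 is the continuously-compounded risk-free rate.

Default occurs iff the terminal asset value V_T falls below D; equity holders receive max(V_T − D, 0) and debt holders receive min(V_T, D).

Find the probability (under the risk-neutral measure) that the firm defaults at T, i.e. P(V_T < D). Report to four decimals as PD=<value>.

PD=0.3826

d₁ = [ln(V₀/D) + (r + σ²/2)T] / (σ√T)
   = [ln(371.8483/252.3408) + (0.0352 + 0.5·0.3072²)·9.1674] / (0.3072·√9.1674)
   = [0.387705 + 0.755265] / 0.930131 = 1.228827
d₂ = d₁ − σ√T = 1.228827 − 0.930131 = 0.298695
risk-neutral PD = N(−d₂) = N(-0.298695) = 0.382586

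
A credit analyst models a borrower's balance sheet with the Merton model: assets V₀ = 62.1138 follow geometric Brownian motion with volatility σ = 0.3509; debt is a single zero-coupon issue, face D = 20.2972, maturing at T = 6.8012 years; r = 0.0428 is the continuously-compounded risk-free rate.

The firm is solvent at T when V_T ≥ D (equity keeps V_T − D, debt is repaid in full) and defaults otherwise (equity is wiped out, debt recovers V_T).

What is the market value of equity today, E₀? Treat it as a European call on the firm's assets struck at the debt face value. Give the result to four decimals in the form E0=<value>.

E0=47.6382

d₁ = [ln(V₀/D) + (r + σ²/2)T] / (σ√T)
   = [ln(62.1138/20.2972) + (0.0428 + 0.5·0.3509²)·6.8012] / (0.3509·√6.8012)
   = [1.118485 + 0.709810] / 0.915116 = 1.997884
d₂ = d₁ − σ√T = 1.997884 − 0.915116 = 1.082768
N(d₁) = 0.977135,  N(d₂) = 0.860544,  e^(−rT) = 0.747447
E₀ = V₀·N(d₁) − D·e^(−rT)·N(d₂)
   = 62.1138·0.977135 − 20.2972·0.747447·0.860544 = 47.638197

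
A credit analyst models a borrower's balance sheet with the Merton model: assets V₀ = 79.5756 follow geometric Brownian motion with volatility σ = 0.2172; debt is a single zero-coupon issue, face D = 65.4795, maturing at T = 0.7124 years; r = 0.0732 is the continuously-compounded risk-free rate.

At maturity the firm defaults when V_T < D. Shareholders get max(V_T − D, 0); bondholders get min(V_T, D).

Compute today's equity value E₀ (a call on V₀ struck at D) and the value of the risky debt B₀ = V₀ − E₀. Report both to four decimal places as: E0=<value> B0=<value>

d₁ = [ln(V₀/D) + (r + σ²/2)T] / (σ√T)
   = [ln(79.5756/65.4795) + (0.0732 + 0.5·0.2172²)·0.7124] / (0.2172·√0.7124)
   = [0.194970 + 0.068952] / 0.183325 = 1.439640
d₂ = d₁ − σ√T = 1.439640 − 0.183325 = 1.256315
N(d₁) = 0.925015,  N(d₂) = 0.895499,  e^(−rT) = 0.949189
E₀ = V₀·N(d₁) − D·e^(−rT)·N(d₂)
   = 79.5756·0.925015 − 65.4795·0.949189·0.895499 = 17.951234
B₀ = V₀ − E₀ = 79.5756 − 17.951234 = 61.624366

E0=17.9512 B0=61.6244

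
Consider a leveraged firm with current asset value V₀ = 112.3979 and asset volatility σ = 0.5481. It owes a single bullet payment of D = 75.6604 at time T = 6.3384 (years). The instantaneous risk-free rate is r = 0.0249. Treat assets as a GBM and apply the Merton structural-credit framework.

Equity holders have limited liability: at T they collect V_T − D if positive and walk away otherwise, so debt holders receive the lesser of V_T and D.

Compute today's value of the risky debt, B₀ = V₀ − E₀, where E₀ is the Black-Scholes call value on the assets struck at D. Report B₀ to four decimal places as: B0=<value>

d₁ = [ln(V₀/D) + (r + σ²/2)T] / (σ√T)
   = [ln(112.3979/75.6604) + (0.0249 + 0.5·0.5481²)·6.3384] / (0.5481·√6.3384)
   = [0.395790 + 1.109897] / 1.379906 = 1.091152
d₂ = d₁ − σ√T = 1.091152 − 1.379906 = -0.288755
N(d₁) = 0.862397,  N(d₂) = 0.386385,  e^(−rT) = 0.853998
E₀ = V₀·N(d₁) − D·e^(−rT)·N(d₂)
   = 112.3979·0.862397 − 75.6604·0.853998·0.386385 = 71.965811
B₀ = V₀ − E₀ = 112.3979 − 71.965811 = 40.432089

B0=40.4321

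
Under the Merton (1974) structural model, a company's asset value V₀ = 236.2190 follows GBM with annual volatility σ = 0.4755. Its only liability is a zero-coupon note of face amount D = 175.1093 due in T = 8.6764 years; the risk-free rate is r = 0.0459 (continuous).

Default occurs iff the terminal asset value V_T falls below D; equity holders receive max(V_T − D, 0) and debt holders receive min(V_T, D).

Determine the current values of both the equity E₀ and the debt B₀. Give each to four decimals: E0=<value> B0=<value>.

E0=159.5931 B0=76.6259

d₁ = [ln(V₀/D) + (r + σ²/2)T] / (σ√T)
   = [ln(236.2190/175.1093) + (0.0459 + 0.5·0.4755²)·8.6764] / (0.4755·√8.6764)
   = [0.299349 + 1.379115] / 1.400620 = 1.198372
d₂ = d₁ − σ√T = 1.198372 − 1.400620 = -0.202248
N(d₁) = 0.884614,  N(d₂) = 0.419861,  e^(−rT) = 0.671496
E₀ = V₀·N(d₁) − D·e^(−rT)·N(d₂)
   = 236.2190·0.884614 − 175.1093·0.671496·0.419861 = 159.593095
B₀ = V₀ − E₀ = 236.2190 − 159.593095 = 76.625905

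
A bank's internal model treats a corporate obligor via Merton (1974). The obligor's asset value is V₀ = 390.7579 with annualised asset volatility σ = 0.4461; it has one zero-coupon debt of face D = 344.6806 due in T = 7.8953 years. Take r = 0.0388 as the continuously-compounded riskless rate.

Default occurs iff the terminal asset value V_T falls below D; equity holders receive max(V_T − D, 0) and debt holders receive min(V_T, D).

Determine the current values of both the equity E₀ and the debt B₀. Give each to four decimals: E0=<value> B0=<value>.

d₁ = [ln(V₀/D) + (r + σ²/2)T] / (σ√T)
   = [ln(390.7579/344.6806) + (0.0388 + 0.5·0.4461²)·7.8953] / (0.4461·√7.8953)
   = [0.125470 + 1.091941] / 1.253477 = 0.971226
d₂ = d₁ − σ√T = 0.971226 − 1.253477 = -0.282251
N(d₁) = 0.834282,  N(d₂) = 0.388876,  e^(−rT) = 0.736138
E₀ = V₀·N(d₁) − D·e^(−rT)·N(d₂)
   = 390.7579·0.834282 − 344.6806·0.736138·0.388876 = 227.332021
B₀ = V₀ − E₀ = 390.7579 − 227.332021 = 163.425879

E0=227.3320 B0=163.4259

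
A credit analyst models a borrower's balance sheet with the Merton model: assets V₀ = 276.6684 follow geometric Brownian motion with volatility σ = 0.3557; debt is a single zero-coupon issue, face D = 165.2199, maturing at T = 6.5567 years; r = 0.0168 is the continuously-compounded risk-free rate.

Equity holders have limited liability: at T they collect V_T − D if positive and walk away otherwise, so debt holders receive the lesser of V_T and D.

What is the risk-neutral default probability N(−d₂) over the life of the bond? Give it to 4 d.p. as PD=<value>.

PD=0.4084

d₁ = [ln(V₀/D) + (r + σ²/2)T] / (σ√T)
   = [ln(276.6684/165.2199) + (0.0168 + 0.5·0.3557²)·6.5567] / (0.3557·√6.5567)
   = [0.515542 + 0.524938] / 0.910807 = 1.142371
d₂ = d₁ − σ√T = 1.142371 − 0.910807 = 0.231564
risk-neutral PD = N(−d₂) = N(-0.231564) = 0.408438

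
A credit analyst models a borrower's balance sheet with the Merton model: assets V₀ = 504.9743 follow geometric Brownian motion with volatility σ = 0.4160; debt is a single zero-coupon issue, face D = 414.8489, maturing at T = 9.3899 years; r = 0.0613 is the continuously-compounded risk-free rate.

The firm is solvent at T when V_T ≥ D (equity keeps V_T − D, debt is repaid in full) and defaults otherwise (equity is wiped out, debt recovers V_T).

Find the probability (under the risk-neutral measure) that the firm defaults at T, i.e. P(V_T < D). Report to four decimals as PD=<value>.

d₁ = [ln(V₀/D) + (r + σ²/2)T] / (σ√T)
   = [ln(504.9743/414.8489) + (0.0613 + 0.5·0.4160²)·9.3899] / (0.4160·√9.3899)
   = [0.196593 + 1.388090] / 1.274746 = 1.243136
d₂ = d₁ − σ√T = 1.243136 − 1.274746 = -0.031610
risk-neutral PD = N(−d₂) = N(0.031610) = 0.512609

PD=0.5126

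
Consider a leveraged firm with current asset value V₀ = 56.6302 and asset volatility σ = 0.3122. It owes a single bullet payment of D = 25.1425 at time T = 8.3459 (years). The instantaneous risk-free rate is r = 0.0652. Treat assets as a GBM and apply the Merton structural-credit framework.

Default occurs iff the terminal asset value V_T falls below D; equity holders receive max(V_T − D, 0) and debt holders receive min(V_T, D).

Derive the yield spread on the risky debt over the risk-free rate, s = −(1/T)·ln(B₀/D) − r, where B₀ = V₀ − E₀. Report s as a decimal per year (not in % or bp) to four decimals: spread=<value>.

d₁ = [ln(V₀/D) + (r + σ²/2)T] / (σ√T)
   = [ln(56.6302/25.1425) + (0.0652 + 0.5·0.3122²)·8.3459] / (0.3122·√8.3459)
   = [0.811983 + 0.950885] / 0.901923 = 1.954566
d₂ = d₁ − σ√T = 1.954566 − 0.901923 = 1.052643
N(d₁) = 0.974683,  N(d₂) = 0.853748,  e^(−rT) = 0.580333
E₀ = V₀·N(d₁) − D·e^(−rT)·N(d₂)
   = 56.6302·0.974683 − 25.1425·0.580333·0.853748 = 42.739426
B₀ = V₀ − E₀ = 56.6302 − 42.739426 = 13.890774
spread = −(1/T)·ln(B₀/D) − r = −(1/8.3459)·ln(13.890774/25.1425) − 0.0652 = 0.00589297

spread=0.0059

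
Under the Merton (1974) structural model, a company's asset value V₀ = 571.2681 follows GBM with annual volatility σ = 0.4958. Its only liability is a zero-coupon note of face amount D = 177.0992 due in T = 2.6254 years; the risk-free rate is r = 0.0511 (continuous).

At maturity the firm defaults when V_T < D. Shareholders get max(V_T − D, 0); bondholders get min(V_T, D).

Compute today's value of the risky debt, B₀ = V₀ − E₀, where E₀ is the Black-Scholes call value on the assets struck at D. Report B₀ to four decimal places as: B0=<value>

B0=149.9315

d₁ = [ln(V₀/D) + (r + σ²/2)T] / (σ√T)
   = [ln(571.2681/177.0992) + (0.0511 + 0.5·0.4958²)·2.6254] / (0.4958·√2.6254)
   = [1.171149 + 0.456843] / 0.803349 = 2.026506
d₂ = d₁ − σ√T = 2.026506 − 0.803349 = 1.223157
N(d₁) = 0.978644,  N(d₂) = 0.889365,  e^(−rT) = 0.874452
E₀ = V₀·N(d₁) − D·e^(−rT)·N(d₂)
   = 571.2681·0.978644 − 177.0992·0.874452·0.889365 = 421.336577
B₀ = V₀ − E₀ = 571.2681 − 421.336577 = 149.931523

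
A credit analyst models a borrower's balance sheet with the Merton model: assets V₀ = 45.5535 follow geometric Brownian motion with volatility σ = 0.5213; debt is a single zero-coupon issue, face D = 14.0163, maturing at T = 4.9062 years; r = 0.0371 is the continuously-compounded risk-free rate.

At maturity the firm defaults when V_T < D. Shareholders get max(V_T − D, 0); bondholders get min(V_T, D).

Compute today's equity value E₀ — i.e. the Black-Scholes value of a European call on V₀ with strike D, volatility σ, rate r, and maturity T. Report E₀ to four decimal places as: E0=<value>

d₁ = [ln(V₀/D) + (r + σ²/2)T] / (σ√T)
   = [ln(45.5535/14.0163) + (0.0371 + 0.5·0.5213²)·4.9062] / (0.5213·√4.9062)
   = [1.178667 + 0.848659] / 1.154677 = 1.755752
d₂ = d₁ − σ√T = 1.755752 − 1.154677 = 0.601075
N(d₁) = 0.960435,  N(d₂) = 0.726105,  e^(−rT) = 0.833585
E₀ = V₀·N(d₁) − D·e^(−rT)·N(d₂)
   = 45.5535·0.960435 − 14.0163·0.833585·0.726105 = 35.267511

E0=35.2675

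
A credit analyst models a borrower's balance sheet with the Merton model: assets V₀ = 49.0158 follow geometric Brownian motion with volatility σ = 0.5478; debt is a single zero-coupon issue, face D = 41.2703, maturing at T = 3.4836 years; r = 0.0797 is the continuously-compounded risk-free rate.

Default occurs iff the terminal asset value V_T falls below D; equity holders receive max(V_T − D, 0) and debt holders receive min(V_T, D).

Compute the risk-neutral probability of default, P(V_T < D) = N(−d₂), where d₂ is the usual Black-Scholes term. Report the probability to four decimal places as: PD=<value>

PD=0.5285

d₁ = [ln(V₀/D) + (r + σ²/2)T] / (σ√T)
   = [ln(49.0158/41.2703) + (0.0797 + 0.5·0.5478²)·3.4836] / (0.5478·√3.4836)
   = [0.172000 + 0.800331] / 1.022436 = 0.950994
d₂ = d₁ − σ√T = 0.950994 − 1.022436 = -0.071442
risk-neutral PD = N(−d₂) = N(0.071442) = 0.528477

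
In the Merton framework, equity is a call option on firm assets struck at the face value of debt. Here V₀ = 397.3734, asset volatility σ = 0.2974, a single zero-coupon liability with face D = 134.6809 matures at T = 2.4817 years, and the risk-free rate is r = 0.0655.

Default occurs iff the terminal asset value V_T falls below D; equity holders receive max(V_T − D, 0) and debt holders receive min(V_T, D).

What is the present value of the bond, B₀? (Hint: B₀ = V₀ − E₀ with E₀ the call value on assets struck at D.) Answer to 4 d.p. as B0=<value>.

d₁ = [ln(V₀/D) + (r + σ²/2)T] / (σ√T)
   = [ln(397.3734/134.6809) + (0.0655 + 0.5·0.2974²)·2.4817] / (0.2974·√2.4817)
   = [1.081968 + 0.272301] / 0.468506 = 2.890608
d₂ = d₁ − σ√T = 2.890608 − 0.468506 = 2.422102
N(d₁) = 0.998078,  N(d₂) = 0.992284,  e^(−rT) = 0.849972
E₀ = V₀·N(d₁) − D·e^(−rT)·N(d₂)
   = 397.3734·0.998078 − 134.6809·0.849972·0.992284 = 283.017636
B₀ = V₀ − E₀ = 397.3734 − 283.017636 = 114.355764

B0=114.3558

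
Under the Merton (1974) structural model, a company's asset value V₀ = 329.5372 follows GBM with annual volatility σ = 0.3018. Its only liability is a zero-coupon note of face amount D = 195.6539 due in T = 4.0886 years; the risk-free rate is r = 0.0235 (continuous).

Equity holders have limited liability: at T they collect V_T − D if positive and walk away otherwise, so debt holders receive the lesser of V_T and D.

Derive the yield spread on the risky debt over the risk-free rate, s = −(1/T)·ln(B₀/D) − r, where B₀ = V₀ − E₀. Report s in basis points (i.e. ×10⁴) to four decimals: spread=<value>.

d₁ = [ln(V₀/D) + (r + σ²/2)T] / (σ√T)
   = [ln(329.5372/195.6539) + (0.0235 + 0.5·0.3018²)·4.0886] / (0.3018·√4.0886)
   = [0.521342 + 0.282284] / 0.610248 = 1.316883
d₂ = d₁ − σ√T = 1.316883 − 0.610248 = 0.706635
N(d₁) = 0.906061,  N(d₂) = 0.760103,  e^(−rT) = 0.908389
E₀ = V₀·N(d₁) − D·e^(−rT)·N(d₂)
   = 329.5372·0.906061 − 195.6539·0.908389·0.760103 = 163.487728
B₀ = V₀ − E₀ = 329.5372 − 163.487728 = 166.049472
spread = −(1/T)·ln(B₀/D) − r = −(1/4.0886)·ln(166.049472/195.6539) − 0.0235 = 0.01662658
in basis points: 0.01662658 × 10⁴ = 166.2658 bp

spread=166.2658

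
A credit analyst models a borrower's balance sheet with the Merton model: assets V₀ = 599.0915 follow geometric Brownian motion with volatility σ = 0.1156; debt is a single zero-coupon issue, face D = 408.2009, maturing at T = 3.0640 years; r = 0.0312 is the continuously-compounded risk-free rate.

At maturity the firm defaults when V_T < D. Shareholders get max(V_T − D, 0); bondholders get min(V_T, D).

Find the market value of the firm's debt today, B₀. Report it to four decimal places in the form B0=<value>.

B0=370.7013

d₁ = [ln(V₀/D) + (r + σ²/2)T] / (σ√T)
   = [ln(599.0915/408.2009) + (0.0312 + 0.5·0.1156²)·3.0640] / (0.1156·√3.0640)
   = [0.383655 + 0.116069] / 0.202350 = 2.469610
d₂ = d₁ − σ√T = 2.469610 − 0.202350 = 2.267260
N(d₁) = 0.993237,  N(d₂) = 0.988313,  e^(−rT) = 0.908830
E₀ = V₀·N(d₁) − D·e^(−rT)·N(d₂)
   = 599.0915·0.993237 − 408.2009·0.908830·0.988313 = 228.390217
B₀ = V₀ − E₀ = 599.0915 − 228.390217 = 370.701283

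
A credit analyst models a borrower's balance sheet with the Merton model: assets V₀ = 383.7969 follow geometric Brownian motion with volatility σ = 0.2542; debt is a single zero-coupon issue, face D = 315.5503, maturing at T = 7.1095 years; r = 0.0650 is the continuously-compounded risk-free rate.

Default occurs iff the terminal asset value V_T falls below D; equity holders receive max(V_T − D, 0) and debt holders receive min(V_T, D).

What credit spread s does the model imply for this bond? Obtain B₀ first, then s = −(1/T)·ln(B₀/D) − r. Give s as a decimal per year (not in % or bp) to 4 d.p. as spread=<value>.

d₁ = [ln(V₀/D) + (r + σ²/2)T] / (σ√T)
   = [ln(383.7969/315.5503) + (0.0650 + 0.5·0.2542²)·7.1095] / (0.2542·√7.1095)
   = [0.195795 + 0.691817] / 0.677790 = 1.309569
d₂ = d₁ − σ√T = 1.309569 − 0.677790 = 0.631779
N(d₁) = 0.904829,  N(d₂) = 0.736234,  e^(−rT) = 0.629948
E₀ = V₀·N(d₁) − D·e^(−rT)·N(d₂)
   = 383.7969·0.904829 − 315.5503·0.629948·0.736234 = 200.921674
B₀ = V₀ − E₀ = 383.7969 − 200.921674 = 182.875226
spread = −(1/T)·ln(B₀/D) − r = −(1/7.1095)·ln(182.875226/315.5503) − 0.0650 = 0.01173029

spread=0.0117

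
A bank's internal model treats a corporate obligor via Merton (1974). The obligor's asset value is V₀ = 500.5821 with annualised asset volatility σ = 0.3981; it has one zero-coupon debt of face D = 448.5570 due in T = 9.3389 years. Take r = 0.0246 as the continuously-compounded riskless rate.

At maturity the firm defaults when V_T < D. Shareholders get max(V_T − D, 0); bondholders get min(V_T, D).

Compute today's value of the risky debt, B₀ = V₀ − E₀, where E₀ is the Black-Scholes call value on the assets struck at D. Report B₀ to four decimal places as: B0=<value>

B0=226.0856

d₁ = [ln(V₀/D) + (r + σ²/2)T] / (σ√T)
   = [ln(500.5821/448.5570) + (0.0246 + 0.5·0.3981²)·9.3389] / (0.3981·√9.3389)
   = [0.109736 + 0.969768] / 1.216578 = 0.887328
d₂ = d₁ − σ√T = 0.887328 − 1.216578 = -0.329250
N(d₁) = 0.812549,  N(d₂) = 0.370983,  e^(−rT) = 0.794743
E₀ = V₀·N(d₁) − D·e^(−rT)·N(d₂)
   = 500.5821·0.812549 − 448.5570·0.794743·0.370983 = 274.496545
B₀ = V₀ − E₀ = 500.5821 − 274.496545 = 226.085555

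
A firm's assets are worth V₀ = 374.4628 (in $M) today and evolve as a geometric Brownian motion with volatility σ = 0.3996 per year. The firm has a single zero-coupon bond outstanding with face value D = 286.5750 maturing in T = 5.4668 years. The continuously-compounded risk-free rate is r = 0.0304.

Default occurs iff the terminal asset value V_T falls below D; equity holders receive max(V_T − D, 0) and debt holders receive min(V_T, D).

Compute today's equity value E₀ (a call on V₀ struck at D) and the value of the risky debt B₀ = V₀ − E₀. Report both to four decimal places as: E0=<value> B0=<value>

d₁ = [ln(V₀/D) + (r + σ²/2)T] / (σ√T)
   = [ln(374.4628/286.5750) + (0.0304 + 0.5·0.3996²)·5.4668] / (0.3996·√5.4668)
   = [0.267492 + 0.602660] / 0.934312 = 0.931330
d₂ = d₁ − σ√T = 0.931330 − 0.934312 = -0.002983
N(d₁) = 0.824158,  N(d₂) = 0.498810,  e^(−rT) = 0.846885
E₀ = V₀·N(d₁) − D·e^(−rT)·N(d₂)
   = 374.4628·0.824158 − 286.5750·0.846885·0.498810 = 187.557481
B₀ = V₀ − E₀ = 374.4628 − 187.557481 = 186.905319

E0=187.5575 B0=186.9053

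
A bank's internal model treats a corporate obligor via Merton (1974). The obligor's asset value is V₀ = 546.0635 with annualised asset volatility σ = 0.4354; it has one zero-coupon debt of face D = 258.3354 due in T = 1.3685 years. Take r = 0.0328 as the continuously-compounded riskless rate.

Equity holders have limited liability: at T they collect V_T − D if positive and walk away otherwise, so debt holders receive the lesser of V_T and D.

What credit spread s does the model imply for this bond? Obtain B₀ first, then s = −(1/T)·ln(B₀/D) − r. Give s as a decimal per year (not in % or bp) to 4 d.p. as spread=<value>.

d₁ = [ln(V₀/D) + (r + σ²/2)T] / (σ√T)
   = [ln(546.0635/258.3354) + (0.0328 + 0.5·0.4354²)·1.3685] / (0.4354·√1.3685)
   = [0.748477 + 0.174602] / 0.509344 = 1.812291
d₂ = d₁ − σ√T = 1.812291 − 0.509344 = 1.302947
N(d₁) = 0.965029,  N(d₂) = 0.903704,  e^(−rT) = 0.956106
E₀ = V₀·N(d₁) − D·e^(−rT)·N(d₂)
   = 546.0635·0.965029 − 258.3354·0.956106·0.903704 = 303.756179
B₀ = V₀ − E₀ = 546.0635 − 303.756179 = 242.307321
spread = −(1/T)·ln(B₀/D) − r = −(1/1.3685)·ln(242.307321/258.3354) − 0.0328 = 0.01400446

spread=0.0140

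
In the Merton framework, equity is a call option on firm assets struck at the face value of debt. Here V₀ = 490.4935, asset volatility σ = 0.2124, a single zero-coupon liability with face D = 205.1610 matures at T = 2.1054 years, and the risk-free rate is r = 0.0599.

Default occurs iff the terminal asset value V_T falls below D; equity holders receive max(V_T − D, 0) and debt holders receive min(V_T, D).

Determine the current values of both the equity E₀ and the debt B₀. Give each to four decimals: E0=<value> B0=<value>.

d₁ = [ln(V₀/D) + (r + σ²/2)T] / (σ√T)
   = [ln(490.4935/205.1610) + (0.0599 + 0.5·0.2124²)·2.1054] / (0.2124·√2.1054)
   = [0.871617 + 0.173605] / 0.308192 = 3.391459
d₂ = d₁ − σ√T = 3.391459 − 0.308192 = 3.083267
N(d₁) = 0.999652,  N(d₂) = 0.998976,  e^(−rT) = 0.881515
E₀ = V₀·N(d₁) − D·e^(−rT)·N(d₂)
   = 490.4935·0.999652 − 205.1610·0.881515·0.998976 = 309.655678
B₀ = V₀ − E₀ = 490.4935 − 309.655678 = 180.837822

E0=309.6557 B0=180.8378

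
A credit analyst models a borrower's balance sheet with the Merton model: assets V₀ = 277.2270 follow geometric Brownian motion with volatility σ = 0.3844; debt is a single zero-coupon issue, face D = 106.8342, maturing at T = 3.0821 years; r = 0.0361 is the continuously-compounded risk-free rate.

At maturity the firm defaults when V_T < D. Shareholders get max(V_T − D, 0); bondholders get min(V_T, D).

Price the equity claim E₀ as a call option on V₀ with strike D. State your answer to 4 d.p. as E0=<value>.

d₁ = [ln(V₀/D) + (r + σ²/2)T] / (σ√T)
   = [ln(277.2270/106.8342) + (0.0361 + 0.5·0.3844²)·3.0821] / (0.3844·√3.0821)
   = [0.953559 + 0.338975] / 0.674849 = 1.915292
d₂ = d₁ − σ√T = 1.915292 − 0.674849 = 1.240443
N(d₁) = 0.972272,  N(d₂) = 0.892594,  e^(−rT) = 0.894703
E₀ = V₀·N(d₁) − D·e^(−rT)·N(d₂)
   = 277.2270·0.972272 − 106.8342·0.894703·0.892594 = 184.221674

E0=184.2217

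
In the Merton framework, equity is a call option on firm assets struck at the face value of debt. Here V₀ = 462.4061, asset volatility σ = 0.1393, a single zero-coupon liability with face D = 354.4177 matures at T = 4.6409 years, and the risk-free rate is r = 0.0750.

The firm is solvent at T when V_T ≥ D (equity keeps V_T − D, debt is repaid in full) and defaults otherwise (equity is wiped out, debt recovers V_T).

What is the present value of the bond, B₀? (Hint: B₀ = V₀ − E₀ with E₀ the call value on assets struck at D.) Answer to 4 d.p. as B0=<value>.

B0=249.4786

d₁ = [ln(V₀/D) + (r + σ²/2)T] / (σ√T)
   = [ln(462.4061/354.4177) + (0.0750 + 0.5·0.1393²)·4.6409] / (0.1393·√4.6409)
   = [0.265967 + 0.393095] / 0.300090 = 2.196211
d₂ = d₁ − σ√T = 2.196211 − 0.300090 = 1.896120
N(d₁) = 0.985962,  N(d₂) = 0.971028,  e^(−rT) = 0.706051
E₀ = V₀·N(d₁) − D·e^(−rT)·N(d₂)
   = 462.4061·0.985962 − 354.4177·0.706051·0.971028 = 212.927481
B₀ = V₀ − E₀ = 462.4061 − 212.927481 = 249.478619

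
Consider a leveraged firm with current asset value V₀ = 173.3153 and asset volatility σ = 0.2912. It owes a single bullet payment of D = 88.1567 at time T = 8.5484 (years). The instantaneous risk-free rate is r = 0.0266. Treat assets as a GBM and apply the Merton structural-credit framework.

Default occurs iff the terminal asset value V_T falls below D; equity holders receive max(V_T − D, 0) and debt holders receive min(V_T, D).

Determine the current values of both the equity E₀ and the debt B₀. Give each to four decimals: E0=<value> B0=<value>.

d₁ = [ln(V₀/D) + (r + σ²/2)T] / (σ√T)
   = [ln(173.3153/88.1567) + (0.0266 + 0.5·0.2912²)·8.5484] / (0.2912·√8.5484)
   = [0.675997 + 0.589829] / 0.851400 = 1.486757
d₂ = d₁ − σ√T = 1.486757 − 0.851400 = 0.635357
N(d₁) = 0.931460,  N(d₂) = 0.737402,  e^(−rT) = 0.796612
E₀ = V₀·N(d₁) − D·e^(−rT)·N(d₂)
   = 173.3153·0.931460 − 88.1567·0.796612·0.737402 = 109.651045
B₀ = V₀ − E₀ = 173.3153 − 109.651045 = 63.664255

E0=109.6510 B0=63.6643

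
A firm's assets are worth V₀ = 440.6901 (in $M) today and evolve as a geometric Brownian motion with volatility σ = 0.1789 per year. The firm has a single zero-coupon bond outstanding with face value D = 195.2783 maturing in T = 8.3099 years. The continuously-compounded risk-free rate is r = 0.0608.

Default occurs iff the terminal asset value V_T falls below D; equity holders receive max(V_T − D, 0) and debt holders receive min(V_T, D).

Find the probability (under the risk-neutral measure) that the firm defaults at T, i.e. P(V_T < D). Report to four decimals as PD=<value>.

d₁ = [ln(V₀/D) + (r + σ²/2)T] / (σ√T)
   = [ln(440.6901/195.2783) + (0.0608 + 0.5·0.1789²)·8.3099] / (0.1789·√8.3099)
   = [0.813916 + 0.638222] / 0.515713 = 2.815786
d₂ = d₁ − σ√T = 2.815786 − 0.515713 = 2.300073
risk-neutral PD = N(−d₂) = N(-2.300073) = 0.010722

PD=0.0107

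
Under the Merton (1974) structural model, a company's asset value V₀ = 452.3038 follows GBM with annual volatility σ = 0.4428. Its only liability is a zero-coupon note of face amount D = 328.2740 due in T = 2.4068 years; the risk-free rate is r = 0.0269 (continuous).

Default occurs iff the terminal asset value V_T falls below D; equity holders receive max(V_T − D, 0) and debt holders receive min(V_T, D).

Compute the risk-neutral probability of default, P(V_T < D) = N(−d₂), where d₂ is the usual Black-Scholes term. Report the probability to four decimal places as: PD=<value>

d₁ = [ln(V₀/D) + (r + σ²/2)T] / (σ√T)
   = [ln(452.3038/328.2740) + (0.0269 + 0.5·0.4428²)·2.4068] / (0.4428·√2.4068)
   = [0.320505 + 0.300696] / 0.686954 = 0.904284
d₂ = d₁ − σ√T = 0.904284 − 0.686954 = 0.217330
risk-neutral PD = N(−d₂) = N(-0.217330) = 0.413976

PD=0.4140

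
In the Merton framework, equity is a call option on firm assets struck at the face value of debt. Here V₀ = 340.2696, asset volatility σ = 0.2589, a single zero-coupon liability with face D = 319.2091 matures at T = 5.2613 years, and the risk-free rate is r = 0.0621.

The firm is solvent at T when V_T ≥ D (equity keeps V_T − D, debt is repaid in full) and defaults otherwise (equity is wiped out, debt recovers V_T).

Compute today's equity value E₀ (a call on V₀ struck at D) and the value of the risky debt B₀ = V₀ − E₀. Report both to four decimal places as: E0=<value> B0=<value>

E0=134.9109 B0=205.3587

d₁ = [ln(V₀/D) + (r + σ²/2)T] / (σ√T)
   = [ln(340.2696/319.2091) + (0.0621 + 0.5·0.2589²)·5.2613] / (0.2589·√5.2613)
   = [0.063892 + 0.503057] / 0.593852 = 0.954697
d₂ = d₁ − σ√T = 0.954697 − 0.593852 = 0.360844
N(d₁) = 0.830134,  N(d₂) = 0.640892,  e^(−rT) = 0.721281
E₀ = V₀·N(d₁) − D·e^(−rT)·N(d₂)
   = 340.2696·0.830134 − 319.2091·0.721281·0.640892 = 134.910917
B₀ = V₀ − E₀ = 340.2696 − 134.910917 = 205.358683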